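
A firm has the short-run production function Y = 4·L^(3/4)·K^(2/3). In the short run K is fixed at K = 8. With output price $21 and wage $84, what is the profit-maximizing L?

L* = 81

With K = 8, MP_L = (3/4)·4·L^(-1/4)·8^(2/3) = 12·L^(-1/4).
Profit maximization for a price taker requires P·MP_L = w: 21·12·L^(-1/4) = 84.
So L^(-1/4) = 1/3, which gives L = 81.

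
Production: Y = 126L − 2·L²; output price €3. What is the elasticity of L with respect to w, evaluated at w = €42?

From P·MP_L = w with MP_L = 126 − 4L, labor demand is L(w) = (126 − w/3)/4.
dL/dw = −1/(12) = -1/12.
At w = 42, L = 28, so ε = (dL/dw)·(w/L) = (-1/12)·(42/28) = -0.125.

ε = -0.125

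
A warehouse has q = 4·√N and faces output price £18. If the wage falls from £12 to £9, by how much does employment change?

ΔN = 7

From P·MP_N = w with MP_N = 2·N^(-1/2), the labor demand is N(w) = (36/w)^(2).
At w = 12: N = 9. At w = 9: N = 16.
ΔN = 16 − 9 = 7.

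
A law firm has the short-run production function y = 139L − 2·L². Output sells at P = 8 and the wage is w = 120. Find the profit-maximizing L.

The marginal product of L is MP_L = 139 − 4L.
A price-taking firm hires until the value of the marginal product equals the wage: P·MP_L = w, so 8·(139 − 4L) = 120.
Then 139 − 4L = 15, giving L = 31.

L* = 31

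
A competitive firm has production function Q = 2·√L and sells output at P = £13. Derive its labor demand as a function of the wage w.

MP_L = (1/2)·2·L^(-1/2) = L^(-1/2).
Setting P·MP_L = w: 13·L^(-1/2) = w.
Solving for L: L^(-1/2) = w/13, so L = (13/w)^(2).

L(w) = 169/w²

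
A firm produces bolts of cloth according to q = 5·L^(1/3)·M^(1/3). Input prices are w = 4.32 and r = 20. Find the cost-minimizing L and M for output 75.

L* = 125, M* = 27

Cost minimization requires the marginal rate of technical substitution to equal the input-price ratio: MP_L/MP_M = w/r.
Here MP_L/MP_M = (1/3)·(M/L)/(1/3) = (M/L). Setting this equal to 4.32/20 = 0.216 gives M = 0.216L.
Substituting into q = 75: 5·L^(1/3)·(0.216L)^(1/3) = 75.
Solving, L = 125 and M = 27.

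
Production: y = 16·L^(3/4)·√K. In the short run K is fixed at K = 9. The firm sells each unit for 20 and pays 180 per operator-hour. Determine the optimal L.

With K = 9, MP_L = (3/4)·16·L^(-1/4)·9^(1/2) = 36·L^(-1/4).
Profit maximization for a price taker requires P·MP_L = w: 20·36·L^(-1/4) = 180.
So L^(-1/4) = 0.25, which gives L = 256.

L* = 256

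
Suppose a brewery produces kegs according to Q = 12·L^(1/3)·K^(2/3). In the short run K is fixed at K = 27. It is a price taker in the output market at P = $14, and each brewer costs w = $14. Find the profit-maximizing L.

L* = 216

With K = 27, MP_L = (1/3)·12·L^(-2/3)·27^(2/3) = 36·L^(-2/3).
Profit maximization for a price taker requires P·MP_L = w: 14·36·L^(-2/3) = 14.
So L^(-2/3) = 1/36, which gives L = 216.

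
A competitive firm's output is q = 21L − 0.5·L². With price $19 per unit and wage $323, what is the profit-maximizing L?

The marginal product of L is MP_L = 21 − L.
A price-taking firm hires until the value of the marginal product equals the wage: P·MP_L = w, so 19·(21 − L) = 323.
Then 21 − L = 17, giving L = 4.

L* = 4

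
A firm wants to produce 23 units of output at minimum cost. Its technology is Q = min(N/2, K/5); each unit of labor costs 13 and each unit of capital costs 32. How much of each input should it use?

With a fixed-proportions technology, the cost-minimizing bundle uses no slack in either input: N/2 = K/5 = Q.
So N = 2·23 = 46 and K = 5·23 = 115.

N* = 46, K* = 115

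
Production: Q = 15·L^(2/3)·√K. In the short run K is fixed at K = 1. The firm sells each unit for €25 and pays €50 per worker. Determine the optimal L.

L* = 125

With K = 1, MP_L = (2/3)·15·L^(-1/3)·1^(1/2) = 10·L^(-1/3).
Profit maximization for a price taker requires P·MP_L = w: 25·10·L^(-1/3) = 50.
So L^(-1/3) = 0.2, which gives L = 125.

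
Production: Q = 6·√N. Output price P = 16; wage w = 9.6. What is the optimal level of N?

MP_N = (1/2)·6·N^(-1/2) = 3·N^(-1/2).
Profit maximization for a price taker requires P·MP_N = w: 16·3·N^(-1/2) = 9.6.
So N^(-1/2) = 0.2, which gives N = 25.

N* = 25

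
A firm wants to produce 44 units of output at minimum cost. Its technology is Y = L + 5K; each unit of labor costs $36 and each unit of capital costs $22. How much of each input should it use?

L* = 0, K* = 8.8

The inputs are perfect substitutes, so the firm uses whichever has the lower cost per unit of output.
Cost per unit of output via L is 36; via K it is 4.4. K is cheaper.
Producing Y = 44 with K alone: L = 0, K = 8.8.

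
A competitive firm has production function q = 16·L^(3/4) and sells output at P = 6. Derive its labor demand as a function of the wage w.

MP_L = (3/4)·16·L^(-1/4) = 12·L^(-1/4).
Setting P·MP_L = w: 72·L^(-1/4) = w.
Solving for L: L^(-1/4) = w/72, so L = (72/w)^(4).

L(w) = (72/w)^(4)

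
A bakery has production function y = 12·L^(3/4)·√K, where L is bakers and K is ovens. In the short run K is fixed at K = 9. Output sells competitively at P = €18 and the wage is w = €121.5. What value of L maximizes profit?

With K = 9, MP_L = (3/4)·12·L^(-1/4)·9^(1/2) = 27·L^(-1/4).
Profit maximization for a price taker requires P·MP_L = w: 18·27·L^(-1/4) = 121.5.
So L^(-1/4) = 0.25, which gives L = 256.

L* = 256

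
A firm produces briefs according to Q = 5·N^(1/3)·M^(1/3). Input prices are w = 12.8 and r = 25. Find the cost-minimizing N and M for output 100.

Cost minimization requires the marginal rate of technical substitution to equal the input-price ratio: MP_N/MP_M = w/r.
Here MP_N/MP_M = (1/3)·(M/N)/(1/3) = (M/N). Setting this equal to 12.8/25 = 0.512 gives M = 0.512N.
Substituting into Q = 100: 5·N^(1/3)·(0.512N)^(1/3) = 100.
Solving, N = 125 and M = 64.

N* = 125, M* = 64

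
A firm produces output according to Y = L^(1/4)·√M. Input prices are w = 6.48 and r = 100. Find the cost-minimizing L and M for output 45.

L* = 625, M* = 81

Cost minimization requires the marginal rate of technical substitution to equal the input-price ratio: MP_L/MP_M = w/r.
Here MP_L/MP_M = (1/4)·(M/L)/(1/2) = 0.5·(M/L). Setting this equal to 6.48/100 = 0.0648 gives M = 0.1296L.
Substituting into Y = 45: L^(1/4)·(0.1296L)^(1/2) = 45.
Solving, L = 625 and M = 81.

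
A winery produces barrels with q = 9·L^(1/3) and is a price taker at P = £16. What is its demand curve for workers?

L(w) = (48/w)^(3/2)

MP_L = (1/3)·9·L^(-2/3) = 3·L^(-2/3).
Setting P·MP_L = w: 48·L^(-2/3) = w.
Solving for L: L^(-2/3) = w/48, so L = (48/w)^(3/2).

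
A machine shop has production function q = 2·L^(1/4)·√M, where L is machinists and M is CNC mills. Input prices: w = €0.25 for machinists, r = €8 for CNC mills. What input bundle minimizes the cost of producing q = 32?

L* = 256, M* = 16

Cost minimization requires the marginal rate of technical substitution to equal the input-price ratio: MP_L/MP_M = w/r.
Here MP_L/MP_M = (1/4)·(M/L)/(1/2) = 0.5·(M/L). Setting this equal to 0.25/8 = 0.03125 gives M = 0.0625L.
Substituting into q = 32: 2·L^(1/4)·(0.0625L)^(1/2) = 32.
Solving, L = 256 and M = 16.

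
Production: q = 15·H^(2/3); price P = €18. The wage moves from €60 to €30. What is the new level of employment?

From P·MP_H = w with MP_H = 10·H^(-1/3), the labor demand is H(w) = (180/w)^(3).
At w = 60: H = 27. At w = 30: H = 216.

H* = 216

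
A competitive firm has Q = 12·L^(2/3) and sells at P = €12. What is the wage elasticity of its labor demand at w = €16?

ε = -3

MP_L = (2/3)·12·L^(-1/3), so P·MP_L = w gives 96·L^(-1/3) = w.
Solving, L(w) = (96/w)^(3). This is a constant-elasticity form: L ∝ w^(−3), so ε = −3.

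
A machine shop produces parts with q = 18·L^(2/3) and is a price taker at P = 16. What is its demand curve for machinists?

MP_L = (2/3)·18·L^(-1/3) = 12·L^(-1/3).
Setting P·MP_L = w: 192·L^(-1/3) = w.
Solving for L: L^(-1/3) = w/192, so L = (192/w)^(3).

L(w) = 7077888/w³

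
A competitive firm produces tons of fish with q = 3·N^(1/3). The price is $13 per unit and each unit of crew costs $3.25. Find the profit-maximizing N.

MP_N = (1/3)·3·N^(-2/3) = N^(-2/3).
Profit maximization for a price taker requires P·MP_N = w: 13·N^(-2/3) = 3.25.
So N^(-2/3) = 0.25, which gives N = 8.

N* = 8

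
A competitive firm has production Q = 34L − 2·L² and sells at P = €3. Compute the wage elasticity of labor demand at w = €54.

From P·MP_L = w with MP_L = 34 − 4L, labor demand is L(w) = (34 − w/3)/4.
dL/dw = −1/(12) = -1/12.
At w = 54, L = 4, so ε = (dL/dw)·(w/L) = (-1/12)·(54/4) = -1.125.

ε = -1.125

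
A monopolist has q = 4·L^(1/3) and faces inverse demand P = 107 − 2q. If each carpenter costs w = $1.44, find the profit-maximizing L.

Marginal revenue from the inverse demand is MR = 107 − 4q.
The marginal product is MP_L = (4/3)·L^(-2/3).
A monopolist hires until marginal revenue product equals the wage: MR·MP_L = w.
At L, q = 4·L^(1/3). Substituting and solving: (107 − 16·L^(1/3))·(4/3)·L^(-2/3) = 1.44 gives L = 125.

L* = 125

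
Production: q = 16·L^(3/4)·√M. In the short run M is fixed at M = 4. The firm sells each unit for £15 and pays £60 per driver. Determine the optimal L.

L* = 1296

With M = 4, MP_L = (3/4)·16·L^(-1/4)·4^(1/2) = 24·L^(-1/4).
Profit maximization for a price taker requires P·MP_L = w: 15·24·L^(-1/4) = 60.
So L^(-1/4) = 1/6, which gives L = 1296.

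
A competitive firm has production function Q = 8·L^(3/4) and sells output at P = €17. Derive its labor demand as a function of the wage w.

MP_L = (3/4)·8·L^(-1/4) = 6·L^(-1/4).
Setting P·MP_L = w: 102·L^(-1/4) = w.
Solving for L: L^(-1/4) = w/102, so L = (102/w)^(4).

L(w) = (102/w)^(4)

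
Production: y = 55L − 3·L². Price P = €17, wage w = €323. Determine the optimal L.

L* = 6

The marginal product of L is MP_L = 55 − 6L.
A price-taking firm hires until the value of the marginal product equals the wage: P·MP_L = w, so 17·(55 − 6L) = 323.
Then 55 − 6L = 19, giving L = 6.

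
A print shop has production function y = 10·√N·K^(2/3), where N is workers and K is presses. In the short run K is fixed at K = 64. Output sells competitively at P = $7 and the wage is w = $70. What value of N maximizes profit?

With K = 64, MP_N = (1/2)·10·N^(-1/2)·64^(2/3) = 80·N^(-1/2).
Profit maximization for a price taker requires P·MP_N = w: 7·80·N^(-1/2) = 70.
So N^(-1/2) = 0.125, which gives N = 64.

N* = 64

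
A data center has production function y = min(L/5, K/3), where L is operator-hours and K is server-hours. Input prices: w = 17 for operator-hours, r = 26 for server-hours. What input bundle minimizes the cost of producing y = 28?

With a fixed-proportions technology, the cost-minimizing bundle uses no slack in either input: L/5 = K/3 = y.
So L = 5·28 = 140 and K = 3·28 = 84.

L* = 140, K* = 84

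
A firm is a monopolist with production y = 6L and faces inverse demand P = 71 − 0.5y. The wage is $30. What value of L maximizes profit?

L* = 11

Marginal revenue from the inverse demand is MR = 71 − y.
The marginal product is MP_L = 6.
A monopolist hires until marginal revenue product equals the wage: MR·MP_L = w.
(71 − 6L)·6 = 30, so L = 11.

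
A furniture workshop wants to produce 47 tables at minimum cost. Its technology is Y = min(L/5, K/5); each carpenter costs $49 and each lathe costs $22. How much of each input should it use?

With a fixed-proportions technology, the cost-minimizing bundle uses no slack in either input: L/5 = K/5 = Y.
So L = 5·47 = 235 and K = 5·47 = 235.

L* = 235, K* = 235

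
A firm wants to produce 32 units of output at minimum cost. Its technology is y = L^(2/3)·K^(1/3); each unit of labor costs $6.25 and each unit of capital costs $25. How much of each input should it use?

Cost minimization requires the marginal rate of technical substitution to equal the input-price ratio: MP_L/MP_K = w/r.
Here MP_L/MP_K = (2/3)·(K/L)/(1/3) = 2·(K/L). Setting this equal to 6.25/25 = 0.25 gives K = 0.125L.
Substituting into y = 32: L^(2/3)·(0.125L)^(1/3) = 32.
Solving, L = 64 and K = 8.

L* = 64, K* = 8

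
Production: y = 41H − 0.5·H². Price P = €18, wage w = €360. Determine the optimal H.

H* = 21

The marginal product of H is MP_H = 41 − H.
A price-taking firm hires until the value of the marginal product equals the wage: P·MP_H = w, so 18·(41 − H) = 360.
Then 41 − H = 20, giving H = 21.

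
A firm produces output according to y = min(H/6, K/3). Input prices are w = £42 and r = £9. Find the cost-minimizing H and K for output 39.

H* = 234, K* = 117

With a fixed-proportions technology, the cost-minimizing bundle uses no slack in either input: H/6 = K/3 = y.
So H = 6·39 = 234 and K = 3·39 = 117.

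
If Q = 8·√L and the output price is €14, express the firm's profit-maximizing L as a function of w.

L(w) = 3136/w²

MP_L = (1/2)·8·L^(-1/2) = 4·L^(-1/2).
Setting P·MP_L = w: 56·L^(-1/2) = w.
Solving for L: L^(-1/2) = w/56, so L = (56/w)^(2).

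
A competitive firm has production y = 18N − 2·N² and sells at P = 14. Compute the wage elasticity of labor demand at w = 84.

From P·MP_N = w with MP_N = 18 − 4N, labor demand is N(w) = (18 − w/14)/4.
dN/dw = −1/(56) = -1/56.
At w = 84, N = 3, so ε = (dN/dw)·(w/N) = (-1/56)·(84/3) = -0.5.

ε = -0.5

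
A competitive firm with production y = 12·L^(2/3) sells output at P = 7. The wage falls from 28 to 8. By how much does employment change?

From P·MP_L = w with MP_L = 8·L^(-1/3), the labor demand is L(w) = (56/w)^(3).
At w = 28: L = 8. At w = 8: L = 343.
ΔL = 343 − 8 = 335.

ΔL = 335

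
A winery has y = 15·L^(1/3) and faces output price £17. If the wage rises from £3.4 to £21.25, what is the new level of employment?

L* = 8

From P·MP_L = w with MP_L = 5·L^(-2/3), the labor demand is L(w) = (85/w)^(3/2).
At w = 3.4: L = 125. At w = 21.25: L = 8.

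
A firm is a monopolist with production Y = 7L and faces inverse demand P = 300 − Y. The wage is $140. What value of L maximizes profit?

L* = 20

Marginal revenue from the inverse demand is MR = 300 − 2Y.
The marginal product is MP_L = 7.
A monopolist hires until marginal revenue product equals the wage: MR·MP_L = w.
(300 − 14L)·7 = 140, so L = 20.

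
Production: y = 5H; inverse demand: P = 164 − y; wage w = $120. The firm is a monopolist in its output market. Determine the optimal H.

Marginal revenue from the inverse demand is MR = 164 − 2y.
The marginal product is MP_H = 5.
A monopolist hires until marginal revenue product equals the wage: MR·MP_H = w.
(164 − 10H)·5 = 120, so H = 14.

H* = 14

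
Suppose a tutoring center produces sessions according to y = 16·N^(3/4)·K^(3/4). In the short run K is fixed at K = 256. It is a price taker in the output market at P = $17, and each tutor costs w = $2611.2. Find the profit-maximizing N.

N* = 625

With K = 256, MP_N = (3/4)·16·N^(-1/4)·256^(3/4) = 768·N^(-1/4).
Profit maximization for a price taker requires P·MP_N = w: 17·768·N^(-1/4) = 2611.2.
So N^(-1/4) = 0.2, which gives N = 625.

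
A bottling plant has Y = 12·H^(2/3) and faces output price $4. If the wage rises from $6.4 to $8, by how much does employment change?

ΔH = -61

From P·MP_H = w with MP_H = 8·H^(-1/3), the labor demand is H(w) = (32/w)^(3).
At w = 6.4: H = 125. At w = 8: H = 64.
ΔH = 64 − 125 = -61.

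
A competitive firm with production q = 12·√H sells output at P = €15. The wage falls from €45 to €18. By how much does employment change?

From P·MP_H = w with MP_H = 6·H^(-1/2), the labor demand is H(w) = (90/w)^(2).
At w = 45: H = 4. At w = 18: H = 25.
ΔH = 25 − 4 = 21.

ΔH = 21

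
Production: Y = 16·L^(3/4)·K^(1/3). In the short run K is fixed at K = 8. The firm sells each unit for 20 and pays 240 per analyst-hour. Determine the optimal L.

L* = 16

With K = 8, MP_L = (3/4)·16·L^(-1/4)·8^(1/3) = 24·L^(-1/4).
Profit maximization for a price taker requires P·MP_L = w: 20·24·L^(-1/4) = 240.
So L^(-1/4) = 0.5, which gives L = 16.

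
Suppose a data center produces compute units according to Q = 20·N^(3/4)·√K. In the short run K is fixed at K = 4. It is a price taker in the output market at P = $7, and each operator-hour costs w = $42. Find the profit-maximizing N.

N* = 625

With K = 4, MP_N = (3/4)·20·N^(-1/4)·4^(1/2) = 30·N^(-1/4).
Profit maximization for a price taker requires P·MP_N = w: 7·30·N^(-1/4) = 42.
So N^(-1/4) = 0.2, which gives N = 625.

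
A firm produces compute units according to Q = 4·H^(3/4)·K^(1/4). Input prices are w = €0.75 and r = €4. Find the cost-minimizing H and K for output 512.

Cost minimization requires the marginal rate of technical substitution to equal the input-price ratio: MP_H/MP_K = w/r.
Here MP_H/MP_K = (3/4)·(K/H)/(1/4) = 3·(K/H). Setting this equal to 0.75/4 = 0.1875 gives K = 0.0625H.
Substituting into Q = 512: 4·H^(3/4)·(0.0625H)^(1/4) = 512.
Solving, H = 256 and K = 16.

H* = 256, K* = 16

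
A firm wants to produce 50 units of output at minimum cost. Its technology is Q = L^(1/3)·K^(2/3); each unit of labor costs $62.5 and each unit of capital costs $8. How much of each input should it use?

L* = 8, K* = 125

Cost minimization requires the marginal rate of technical substitution to equal the input-price ratio: MP_L/MP_K = w/r.
Here MP_L/MP_K = (1/3)·(K/L)/(2/3) = 0.5·(K/L). Setting this equal to 62.5/8 = 7.8125 gives K = 15.625L.
Substituting into Q = 50: L^(1/3)·(15.625L)^(2/3) = 50.
Solving, L = 8 and K = 125.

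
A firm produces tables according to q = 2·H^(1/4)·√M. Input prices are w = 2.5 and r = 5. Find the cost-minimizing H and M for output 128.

H* = 256, M* = 256

Cost minimization requires the marginal rate of technical substitution to equal the input-price ratio: MP_H/MP_M = w/r.
Here MP_H/MP_M = (1/4)·(M/H)/(1/2) = 0.5·(M/H). Setting this equal to 2.5/5 = 0.5 gives M = H.
Substituting into q = 128: 2·H^(1/4)·(H)^(1/2) = 128.
Solving, H = 256 and M = 256.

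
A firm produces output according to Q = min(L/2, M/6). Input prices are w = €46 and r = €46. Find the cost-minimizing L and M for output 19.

With a fixed-proportions technology, the cost-minimizing bundle uses no slack in either input: L/2 = M/6 = Q.
So L = 2·19 = 38 and M = 6·19 = 114.

L* = 38, M* = 114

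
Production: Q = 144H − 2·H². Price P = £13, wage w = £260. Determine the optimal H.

The marginal product of H is MP_H = 144 − 4H.
A price-taking firm hires until the value of the marginal product equals the wage: P·MP_H = w, so 13·(144 − 4H) = 260.
Then 144 − 4H = 20, giving H = 31.

H* = 31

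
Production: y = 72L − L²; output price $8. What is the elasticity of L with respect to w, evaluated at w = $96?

ε = -0.2

From P·MP_L = w with MP_L = 72 − 2L, labor demand is L(w) = (72 − w/8)/2.
dL/dw = −1/(16) = -0.0625.
At w = 96, L = 30, so ε = (dL/dw)·(w/L) = (-0.0625)·(96/30) = -0.2.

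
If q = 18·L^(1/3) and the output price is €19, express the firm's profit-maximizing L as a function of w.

MP_L = (1/3)·18·L^(-2/3) = 6·L^(-2/3).
Setting P·MP_L = w: 114·L^(-2/3) = w.
Solving for L: L^(-2/3) = w/114, so L = (114/w)^(3/2).

L(w) = (114/w)^(3/2)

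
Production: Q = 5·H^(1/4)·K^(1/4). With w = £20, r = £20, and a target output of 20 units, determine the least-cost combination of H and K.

H* = 16, K* = 16

Cost minimization requires the marginal rate of technical substitution to equal the input-price ratio: MP_H/MP_K = w/r.
Here MP_H/MP_K = (1/4)·(K/H)/(1/4) = (K/H). Setting this equal to 20/20 = 1 gives K = H.
Substituting into Q = 20: 5·H^(1/4)·(H)^(1/4) = 20.
Solving, H = 16 and K = 16.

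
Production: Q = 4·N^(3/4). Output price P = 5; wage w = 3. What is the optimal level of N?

MP_N = (3/4)·4·N^(-1/4) = 3·N^(-1/4).
Profit maximization for a price taker requires P·MP_N = w: 5·3·N^(-1/4) = 3.
So N^(-1/4) = 0.2, which gives N = 625.

N* = 625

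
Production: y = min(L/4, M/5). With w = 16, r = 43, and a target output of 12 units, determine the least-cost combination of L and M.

With a fixed-proportions technology, the cost-minimizing bundle uses no slack in either input: L/4 = M/5 = y.
So L = 4·12 = 48 and M = 5·12 = 60.

L* = 48, M* = 60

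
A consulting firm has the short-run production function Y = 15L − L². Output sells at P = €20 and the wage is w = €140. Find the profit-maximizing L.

The marginal product of L is MP_L = 15 − 2L.
A price-taking firm hires until the value of the marginal product equals the wage: P·MP_L = w, so 20·(15 − 2L) = 140.
Then 15 − 2L = 7, giving L = 4.

L* = 4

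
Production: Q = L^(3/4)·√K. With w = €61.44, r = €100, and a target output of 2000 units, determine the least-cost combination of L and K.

Cost minimization requires the marginal rate of technical substitution to equal the input-price ratio: MP_L/MP_K = w/r.
Here MP_L/MP_K = (3/4)·(K/L)/(1/2) = 1.5·(K/L). Setting this equal to 61.44/100 = 0.6144 gives K = 0.4096L.
Substituting into Q = 2000: L^(3/4)·(0.4096L)^(1/2) = 2000.
Solving, L = 625 and K = 256.

L* = 625, K* = 256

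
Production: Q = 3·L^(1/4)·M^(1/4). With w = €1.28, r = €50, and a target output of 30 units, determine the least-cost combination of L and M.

L* = 625, M* = 16

Cost minimization requires the marginal rate of technical substitution to equal the input-price ratio: MP_L/MP_M = w/r.
Here MP_L/MP_M = (1/4)·(M/L)/(1/4) = (M/L). Setting this equal to 1.28/50 = 0.0256 gives M = 0.0256L.
Substituting into Q = 30: 3·L^(1/4)·(0.0256L)^(1/4) = 30.
Solving, L = 625 and M = 16.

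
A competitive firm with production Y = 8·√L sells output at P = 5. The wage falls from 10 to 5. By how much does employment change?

ΔL = 12

From P·MP_L = w with MP_L = 4·L^(-1/2), the labor demand is L(w) = (20/w)^(2).
At w = 10: L = 4. At w = 5: L = 16.
ΔL = 16 − 4 = 12.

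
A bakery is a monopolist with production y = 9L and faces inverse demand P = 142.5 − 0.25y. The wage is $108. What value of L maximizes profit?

L* = 29

Marginal revenue from the inverse demand is MR = 142.5 − 0.5y.
The marginal product is MP_L = 9.
A monopolist hires until marginal revenue product equals the wage: MR·MP_L = w.
(142.5 − 4.5L)·9 = 108, so L = 29.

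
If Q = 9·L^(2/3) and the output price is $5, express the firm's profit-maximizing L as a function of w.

MP_L = (2/3)·9·L^(-1/3) = 6·L^(-1/3).
Setting P·MP_L = w: 30·L^(-1/3) = w.
Solving for L: L^(-1/3) = w/30, so L = (30/w)^(3).

L(w) = 27000/w³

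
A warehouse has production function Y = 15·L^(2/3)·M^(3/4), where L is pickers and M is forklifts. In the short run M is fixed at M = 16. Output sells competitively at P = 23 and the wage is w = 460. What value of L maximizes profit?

L* = 64

With M = 16, MP_L = (2/3)·15·L^(-1/3)·16^(3/4) = 80·L^(-1/3).
Profit maximization for a price taker requires P·MP_L = w: 23·80·L^(-1/3) = 460.
So L^(-1/3) = 0.25, which gives L = 64.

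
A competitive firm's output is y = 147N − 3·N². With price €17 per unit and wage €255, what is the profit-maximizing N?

N* = 22

The marginal product of N is MP_N = 147 − 6N.
A price-taking firm hires until the value of the marginal product equals the wage: P·MP_N = w, so 17·(147 − 6N) = 255.
Then 147 − 6N = 15, giving N = 22.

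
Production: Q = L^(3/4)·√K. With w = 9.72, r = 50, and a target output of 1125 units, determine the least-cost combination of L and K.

L* = 625, K* = 81

Cost minimization requires the marginal rate of technical substitution to equal the input-price ratio: MP_L/MP_K = w/r.
Here MP_L/MP_K = (3/4)·(K/L)/(1/2) = 1.5·(K/L). Setting this equal to 9.72/50 = 0.1944 gives K = 0.1296L.
Substituting into Q = 1125: L^(3/4)·(0.1296L)^(1/2) = 1125.
Solving, L = 625 and K = 81.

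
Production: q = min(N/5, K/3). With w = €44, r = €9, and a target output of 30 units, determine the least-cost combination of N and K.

With a fixed-proportions technology, the cost-minimizing bundle uses no slack in either input: N/5 = K/3 = q.
So N = 5·30 = 150 and K = 3·30 = 90.

N* = 150, K* = 90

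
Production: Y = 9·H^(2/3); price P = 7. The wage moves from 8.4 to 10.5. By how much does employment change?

ΔH = -61

From P·MP_H = w with MP_H = 6·H^(-1/3), the labor demand is H(w) = (42/w)^(3).
At w = 8.4: H = 125. At w = 10.5: H = 64.
ΔH = 64 − 125 = -61.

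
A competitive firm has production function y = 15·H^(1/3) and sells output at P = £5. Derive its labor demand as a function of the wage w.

H(w) = (25/w)^(3/2)

MP_H = (1/3)·15·H^(-2/3) = 5·H^(-2/3).
Setting P·MP_H = w: 25·H^(-2/3) = w.
Solving for H: H^(-2/3) = w/25, so H = (25/w)^(3/2).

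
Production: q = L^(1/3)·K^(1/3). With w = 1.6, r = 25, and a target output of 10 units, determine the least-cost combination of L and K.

Cost minimization requires the marginal rate of technical substitution to equal the input-price ratio: MP_L/MP_K = w/r.
Here MP_L/MP_K = (1/3)·(K/L)/(1/3) = (K/L). Setting this equal to 1.6/25 = 0.064 gives K = 0.064L.
Substituting into q = 10: L^(1/3)·(0.064L)^(1/3) = 10.
Solving, L = 125 and K = 8.

L* = 125, K* = 8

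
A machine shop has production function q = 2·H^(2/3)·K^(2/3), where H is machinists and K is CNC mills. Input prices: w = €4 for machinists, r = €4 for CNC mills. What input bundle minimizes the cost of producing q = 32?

H* = 8, K* = 8

Cost minimization requires the marginal rate of technical substitution to equal the input-price ratio: MP_H/MP_K = w/r.
Here MP_H/MP_K = (2/3)·(K/H)/(2/3) = (K/H). Setting this equal to 4/4 = 1 gives K = H.
Substituting into q = 32: 2·H^(2/3)·(H)^(2/3) = 32.
Solving, H = 8 and K = 8.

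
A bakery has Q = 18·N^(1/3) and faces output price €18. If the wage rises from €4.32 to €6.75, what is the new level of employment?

From P·MP_N = w with MP_N = 6·N^(-2/3), the labor demand is N(w) = (108/w)^(3/2).
At w = 4.32: N = 125. At w = 6.75: N = 64.

N* = 64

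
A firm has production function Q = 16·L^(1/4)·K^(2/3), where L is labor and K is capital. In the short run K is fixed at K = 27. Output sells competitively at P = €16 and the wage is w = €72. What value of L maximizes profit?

L* = 16

With K = 27, MP_L = (1/4)·16·L^(-3/4)·27^(2/3) = 36·L^(-3/4).
Profit maximization for a price taker requires P·MP_L = w: 16·36·L^(-3/4) = 72.
So L^(-3/4) = 0.125, which gives L = 16.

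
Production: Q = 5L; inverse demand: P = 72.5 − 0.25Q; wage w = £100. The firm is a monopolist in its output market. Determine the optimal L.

L* = 21

Marginal revenue from the inverse demand is MR = 72.5 − 0.5Q.
The marginal product is MP_L = 5.
A monopolist hires until marginal revenue product equals the wage: MR·MP_L = w.
(72.5 − 2.5L)·5 = 100, so L = 21.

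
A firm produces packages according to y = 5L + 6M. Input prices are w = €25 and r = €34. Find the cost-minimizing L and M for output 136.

The inputs are perfect substitutes, so the firm uses whichever has the lower cost per unit of output.
Cost per unit of output via L is w/5 = 5; via M it is r/6 = 17/3. L is cheaper.
Producing y = 136 with L alone: L = 27.2, M = 0.

L* = 27.2, M* = 0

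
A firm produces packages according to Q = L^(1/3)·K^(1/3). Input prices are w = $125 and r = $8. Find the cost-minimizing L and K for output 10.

L* = 8, K* = 125

Cost minimization requires the marginal rate of technical substitution to equal the input-price ratio: MP_L/MP_K = w/r.
Here MP_L/MP_K = (1/3)·(K/L)/(1/3) = (K/L). Setting this equal to 125/8 = 15.625 gives K = 15.625L.
Substituting into Q = 10: L^(1/3)·(15.625L)^(1/3) = 10.
Solving, L = 8 and K = 125.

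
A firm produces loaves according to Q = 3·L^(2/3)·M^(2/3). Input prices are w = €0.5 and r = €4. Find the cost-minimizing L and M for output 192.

L* = 64, M* = 8

Cost minimization requires the marginal rate of technical substitution to equal the input-price ratio: MP_L/MP_M = w/r.
Here MP_L/MP_M = (2/3)·(M/L)/(2/3) = (M/L). Setting this equal to 0.5/4 = 0.125 gives M = 0.125L.
Substituting into Q = 192: 3·L^(2/3)·(0.125L)^(2/3) = 192.
Solving, L = 64 and M = 8.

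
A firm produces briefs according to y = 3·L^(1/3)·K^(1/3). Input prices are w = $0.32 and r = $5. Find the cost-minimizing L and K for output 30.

Cost minimization requires the marginal rate of technical substitution to equal the input-price ratio: MP_L/MP_K = w/r.
Here MP_L/MP_K = (1/3)·(K/L)/(1/3) = (K/L). Setting this equal to 0.32/5 = 0.064 gives K = 0.064L.
Substituting into y = 30: 3·L^(1/3)·(0.064L)^(1/3) = 30.
Solving, L = 125 and K = 8.

L* = 125, K* = 8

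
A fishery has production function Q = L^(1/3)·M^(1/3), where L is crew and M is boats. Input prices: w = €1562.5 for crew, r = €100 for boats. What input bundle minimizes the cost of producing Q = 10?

L* = 8, M* = 125

Cost minimization requires the marginal rate of technical substitution to equal the input-price ratio: MP_L/MP_M = w/r.
Here MP_L/MP_M = (1/3)·(M/L)/(1/3) = (M/L). Setting this equal to 1562.5/100 = 15.625 gives M = 15.625L.
Substituting into Q = 10: L^(1/3)·(15.625L)^(1/3) = 10.
Solving, L = 8 and M = 125.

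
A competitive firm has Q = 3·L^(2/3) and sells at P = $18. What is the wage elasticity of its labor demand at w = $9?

MP_L = (2/3)·3·L^(-1/3), so P·MP_L = w gives 36·L^(-1/3) = w.
Solving, L(w) = (36/w)^(3). This is a constant-elasticity form: L ∝ w^(−3), so ε = −3.

ε = -3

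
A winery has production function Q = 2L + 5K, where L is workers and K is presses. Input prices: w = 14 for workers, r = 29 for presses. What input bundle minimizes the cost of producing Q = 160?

The inputs are perfect substitutes, so the firm uses whichever has the lower cost per unit of output.
Cost per unit of output via L is w/2 = 7; via K it is r/5 = 5.8. K is cheaper.
Producing Q = 160 with K alone: L = 0, K = 32.

L* = 0, K* = 32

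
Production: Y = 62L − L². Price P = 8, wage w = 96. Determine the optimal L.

L* = 25

The marginal product of L is MP_L = 62 − 2L.
A price-taking firm hires until the value of the marginal product equals the wage: P·MP_L = w, so 8·(62 − 2L) = 96.
Then 62 − 2L = 12, giving L = 25.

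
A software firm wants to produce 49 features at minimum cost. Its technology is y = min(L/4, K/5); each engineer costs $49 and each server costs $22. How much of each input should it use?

L* = 196, K* = 245

With a fixed-proportions technology, the cost-minimizing bundle uses no slack in either input: L/4 = K/5 = y.
So L = 4·49 = 196 and K = 5·49 = 245.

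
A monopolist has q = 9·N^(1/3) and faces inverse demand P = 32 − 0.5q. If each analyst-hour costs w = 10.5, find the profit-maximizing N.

Marginal revenue from the inverse demand is MR = 32 − q.
The marginal product is MP_N = 3·N^(-2/3).
A monopolist hires until marginal revenue product equals the wage: MR·MP_N = w.
At N, q = 9·N^(1/3). Substituting and solving: (32 − 9·N^(1/3))·3·N^(-2/3) = 10.5 gives N = 8.

N* = 8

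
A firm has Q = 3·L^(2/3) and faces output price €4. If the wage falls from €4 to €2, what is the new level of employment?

L* = 64

From P·MP_L = w with MP_L = 2·L^(-1/3), the labor demand is L(w) = (8/w)^(3).
At w = 4: L = 8. At w = 2: L = 64.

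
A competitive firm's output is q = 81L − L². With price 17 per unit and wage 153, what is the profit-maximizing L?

The marginal product of L is MP_L = 81 − 2L.
A price-taking firm hires until the value of the marginal product equals the wage: P·MP_L = w, so 17·(81 − 2L) = 153.
Then 81 − 2L = 9, giving L = 36.

L* = 36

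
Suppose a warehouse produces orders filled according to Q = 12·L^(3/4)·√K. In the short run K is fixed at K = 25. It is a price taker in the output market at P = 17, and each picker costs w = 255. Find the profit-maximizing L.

L* = 81

With K = 25, MP_L = (3/4)·12·L^(-1/4)·25^(1/2) = 45·L^(-1/4).
Profit maximization for a price taker requires P·MP_L = w: 17·45·L^(-1/4) = 255.
So L^(-1/4) = 1/3, which gives L = 81.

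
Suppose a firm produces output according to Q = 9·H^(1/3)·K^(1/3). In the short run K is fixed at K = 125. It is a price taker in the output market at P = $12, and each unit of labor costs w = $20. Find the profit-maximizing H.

H* = 27

With K = 125, MP_H = (1/3)·9·H^(-2/3)·125^(1/3) = 15·H^(-2/3).
Profit maximization for a price taker requires P·MP_H = w: 12·15·H^(-2/3) = 20.
So H^(-2/3) = 1/9, which gives H = 27.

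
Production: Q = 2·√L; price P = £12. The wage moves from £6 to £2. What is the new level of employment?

L* = 36

From P·MP_L = w with MP_L = L^(-1/2), the labor demand is L(w) = (12/w)^(2).
At w = 6: L = 4. At w = 2: L = 36.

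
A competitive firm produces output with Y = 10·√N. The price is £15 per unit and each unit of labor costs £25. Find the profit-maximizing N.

N* = 9

MP_N = (1/2)·10·N^(-1/2) = 5·N^(-1/2).
Profit maximization for a price taker requires P·MP_N = w: 15·5·N^(-1/2) = 25.
So N^(-1/2) = 1/3, which gives N = 9.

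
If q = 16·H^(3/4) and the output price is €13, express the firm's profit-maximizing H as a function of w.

MP_H = (3/4)·16·H^(-1/4) = 12·H^(-1/4).
Setting P·MP_H = w: 156·H^(-1/4) = w.
Solving for H: H^(-1/4) = w/156, so H = (156/w)^(4).

H(w) = (156/w)^(4)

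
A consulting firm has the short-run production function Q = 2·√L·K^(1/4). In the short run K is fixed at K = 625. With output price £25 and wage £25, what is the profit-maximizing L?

L* = 25

With K = 625, MP_L = (1/2)·2·L^(-1/2)·625^(1/4) = 5·L^(-1/2).
Profit maximization for a price taker requires P·MP_L = w: 25·5·L^(-1/2) = 25.
So L^(-1/2) = 0.2, which gives L = 25.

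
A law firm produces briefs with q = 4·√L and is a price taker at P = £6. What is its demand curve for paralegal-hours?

L(w) = 144/w²

MP_L = (1/2)·4·L^(-1/2) = 2·L^(-1/2).
Setting P·MP_L = w: 12·L^(-1/2) = w.
Solving for L: L^(-1/2) = w/12, so L = (12/w)^(2).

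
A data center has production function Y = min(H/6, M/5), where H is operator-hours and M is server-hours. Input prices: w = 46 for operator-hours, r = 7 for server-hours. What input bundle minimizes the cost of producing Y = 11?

H* = 66, M* = 55

With a fixed-proportions technology, the cost-minimizing bundle uses no slack in either input: H/6 = M/5 = Y.
So H = 6·11 = 66 and M = 5·11 = 55.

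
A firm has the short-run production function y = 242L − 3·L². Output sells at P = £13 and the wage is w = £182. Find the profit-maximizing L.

The marginal product of L is MP_L = 242 − 6L.
A price-taking firm hires until the value of the marginal product equals the wage: P·MP_L = w, so 13·(242 − 6L) = 182.
Then 242 − 6L = 14, giving L = 38.

L* = 38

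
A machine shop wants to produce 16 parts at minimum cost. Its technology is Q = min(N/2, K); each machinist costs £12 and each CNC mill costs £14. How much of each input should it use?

N* = 32, K* = 16

With a fixed-proportions technology, the cost-minimizing bundle uses no slack in either input: N/2 = K = Q.
So N = 2·16 = 32 and K = 16.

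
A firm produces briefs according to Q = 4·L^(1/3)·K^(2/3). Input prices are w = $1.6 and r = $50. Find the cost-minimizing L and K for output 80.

Cost minimization requires the marginal rate of technical substitution to equal the input-price ratio: MP_L/MP_K = w/r.
Here MP_L/MP_K = (1/3)·(K/L)/(2/3) = 0.5·(K/L). Setting this equal to 1.6/50 = 0.032 gives K = 0.064L.
Substituting into Q = 80: 4·L^(1/3)·(0.064L)^(2/3) = 80.
Solving, L = 125 and K = 8.

L* = 125, K* = 8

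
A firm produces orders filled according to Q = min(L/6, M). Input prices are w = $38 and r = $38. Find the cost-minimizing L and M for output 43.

With a fixed-proportions technology, the cost-minimizing bundle uses no slack in either input: L/6 = M = Q.
So L = 6·43 = 258 and M = 43.

L* = 258, M* = 43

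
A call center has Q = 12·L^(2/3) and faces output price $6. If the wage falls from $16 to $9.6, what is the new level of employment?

L* = 125

From P·MP_L = w with MP_L = 8·L^(-1/3), the labor demand is L(w) = (48/w)^(3).
At w = 16: L = 27. At w = 9.6: L = 125.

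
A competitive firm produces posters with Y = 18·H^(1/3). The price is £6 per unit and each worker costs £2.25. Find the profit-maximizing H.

H* = 64

MP_H = (1/3)·18·H^(-2/3) = 6·H^(-2/3).
Profit maximization for a price taker requires P·MP_H = w: 6·6·H^(-2/3) = 2.25.
So H^(-2/3) = 0.0625, which gives H = 64.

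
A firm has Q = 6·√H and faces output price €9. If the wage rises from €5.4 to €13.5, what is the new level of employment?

From P·MP_H = w with MP_H = 3·H^(-1/2), the labor demand is H(w) = (27/w)^(2).
At w = 5.4: H = 25. At w = 13.5: H = 4.

H* = 4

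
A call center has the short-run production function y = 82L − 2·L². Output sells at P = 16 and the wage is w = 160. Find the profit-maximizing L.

The marginal product of L is MP_L = 82 − 4L.
A price-taking firm hires until the value of the marginal product equals the wage: P·MP_L = w, so 16·(82 − 4L) = 160.
Then 82 − 4L = 10, giving L = 18.

L* = 18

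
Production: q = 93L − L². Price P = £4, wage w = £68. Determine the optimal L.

The marginal product of L is MP_L = 93 − 2L.
A price-taking firm hires until the value of the marginal product equals the wage: P·MP_L = w, so 4·(93 − 2L) = 68.
Then 93 − 2L = 17, giving L = 38.

L* = 38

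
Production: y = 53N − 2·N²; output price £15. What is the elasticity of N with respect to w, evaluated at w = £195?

ε = -0.325

From P·MP_N = w with MP_N = 53 − 4N, labor demand is N(w) = (53 − w/15)/4.
dN/dw = −1/(60) = -1/60.
At w = 195, N = 10, so ε = (dN/dw)·(w/N) = (-1/60)·(195/10) = -0.325.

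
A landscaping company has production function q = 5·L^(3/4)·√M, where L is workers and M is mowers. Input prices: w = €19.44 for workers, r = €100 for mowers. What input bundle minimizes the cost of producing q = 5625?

Cost minimization requires the marginal rate of technical substitution to equal the input-price ratio: MP_L/MP_M = w/r.
Here MP_L/MP_M = (3/4)·(M/L)/(1/2) = 1.5·(M/L). Setting this equal to 19.44/100 = 0.1944 gives M = 0.1296L.
Substituting into q = 5625: 5·L^(3/4)·(0.1296L)^(1/2) = 5625.
Solving, L = 625 and M = 81.

L* = 625, M* = 81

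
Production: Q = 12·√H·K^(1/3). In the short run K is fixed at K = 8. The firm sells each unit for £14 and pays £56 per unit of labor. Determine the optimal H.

With K = 8, MP_H = (1/2)·12·H^(-1/2)·8^(1/3) = 12·H^(-1/2).
Profit maximization for a price taker requires P·MP_H = w: 14·12·H^(-1/2) = 56.
So H^(-1/2) = 1/3, which gives H = 9.

H* = 9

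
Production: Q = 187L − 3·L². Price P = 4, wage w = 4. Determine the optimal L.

The marginal product of L is MP_L = 187 − 6L.
A price-taking firm hires until the value of the marginal product equals the wage: P·MP_L = w, so 4·(187 − 6L) = 4.
Then 187 − 6L = 1, giving L = 31.

L* = 31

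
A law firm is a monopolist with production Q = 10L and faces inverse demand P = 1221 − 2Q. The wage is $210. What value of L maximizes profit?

L* = 30

Marginal revenue from the inverse demand is MR = 1221 − 4Q.
The marginal product is MP_L = 10.
A monopolist hires until marginal revenue product equals the wage: MR·MP_L = w.
(1221 − 40L)·10 = 210, so L = 30.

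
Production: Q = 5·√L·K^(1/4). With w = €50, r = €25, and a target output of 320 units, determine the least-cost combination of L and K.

Cost minimization requires the marginal rate of technical substitution to equal the input-price ratio: MP_L/MP_K = w/r.
Here MP_L/MP_K = (1/2)·(K/L)/(1/4) = 2·(K/L). Setting this equal to 50/25 = 2 gives K = L.
Substituting into Q = 320: 5·L^(1/2)·(L)^(1/4) = 320.
Solving, L = 256 and K = 256.

L* = 256, K* = 256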